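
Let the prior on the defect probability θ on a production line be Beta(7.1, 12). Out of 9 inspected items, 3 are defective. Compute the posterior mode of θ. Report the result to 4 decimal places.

θ̂_MAP = 0.3487

Prior: Beta(7.1, 12).
Data: 3 successes in 9 trials. The binomial likelihood contributes θ^3(1−θ)^6, so the posterior is Beta(7.1+3, 12+6) = Beta(10.1, 18).
For Beta(a, b) with a, b > 1 the mode is (a−1)/(a+b−2) = 9.1/26.1 ≈ 0.3487.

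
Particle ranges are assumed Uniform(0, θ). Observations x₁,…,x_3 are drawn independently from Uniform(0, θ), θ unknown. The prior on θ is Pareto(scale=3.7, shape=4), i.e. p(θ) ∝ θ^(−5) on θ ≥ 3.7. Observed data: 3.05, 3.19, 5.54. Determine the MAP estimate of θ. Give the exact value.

θ̂_MAP = 5.54

The Uniform(0, θ) likelihood is θ^(−n) for θ ≥ max(xᵢ), zero otherwise. Here max(xᵢ) = 5.54.
Posterior ∝ θ^(−5) · θ^(−3) = θ^(−8) on θ ≥ max(3.7, 5.54) = 5.54.
This density is strictly decreasing in θ, so the posterior mode lies at the lower boundary of the support.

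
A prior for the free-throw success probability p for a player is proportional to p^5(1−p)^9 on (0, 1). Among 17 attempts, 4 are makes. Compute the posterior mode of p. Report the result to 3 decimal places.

p̂_MAP = 0.290

The prior density ∝ p^5(1−p)^9 is the kernel of Beta(6, 10).
Data: 4 successes in 17 trials. The binomial likelihood contributes p^4(1−p)^13, so the posterior is Beta(6+4, 10+13) = Beta(10, 23).
For Beta(a, b) with a, b > 1 the mode is (a−1)/(a+b−2) = 9/31 ≈ 0.290.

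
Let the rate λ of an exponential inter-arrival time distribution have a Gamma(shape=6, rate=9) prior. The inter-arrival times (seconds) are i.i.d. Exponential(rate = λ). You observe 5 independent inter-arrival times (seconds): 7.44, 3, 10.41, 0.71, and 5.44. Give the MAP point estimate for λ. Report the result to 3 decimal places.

The Exponential(rate=λ) likelihood is ∝ λ^n e^(−λΣtᵢ). Here n = 5 and Σtᵢ = 7.44 + 3 + 10.41 + 0.71 + 5.44 = 27.
Posterior ∝ λ^5e^(−9λ) · λ^5e^(−27λ) = λ^10e^(−36λ), i.e. Gamma(11, 36).
Mode = (a−1)/b = 10/36 ≈ 0.278.

λ̂_MAP = 0.278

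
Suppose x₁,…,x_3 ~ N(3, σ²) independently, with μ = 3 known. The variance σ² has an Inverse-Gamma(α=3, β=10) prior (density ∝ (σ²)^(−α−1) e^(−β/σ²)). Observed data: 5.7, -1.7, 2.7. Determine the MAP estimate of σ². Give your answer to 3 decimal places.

Sum of squared deviations about the known mean: SS = (5.7−3)² + (-1.7−3)² + (2.7−3)² = 29.47.
The Normal likelihood contributes (σ²)^(−n/2) exp(−SS/(2σ²)), so the posterior is Inverse-Gamma(α + n/2, β + SS/2) = Inverse-Gamma(4.5, 24.735).
The mode of Inverse-Gamma(a, b) is b/(a+1) = 24.735/5.5 ≈ 4.497.

σ̂²_MAP = 4.497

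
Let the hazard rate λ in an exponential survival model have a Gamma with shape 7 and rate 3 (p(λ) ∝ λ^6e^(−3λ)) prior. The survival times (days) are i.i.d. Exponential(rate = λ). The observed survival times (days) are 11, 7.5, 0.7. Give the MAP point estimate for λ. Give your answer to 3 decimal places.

λ̂_MAP = 0.405

The Exponential(rate=λ) likelihood is ∝ λ^n e^(−λΣtᵢ). Here n = 3 and Σtᵢ = 11 + 7.5 + 0.7 = 19.2.
Posterior ∝ λ^6e^(−3λ) · λ^3e^(−19.2λ) = λ^9e^(−22.2λ), i.e. Gamma(10, 22.2).
Mode = (a−1)/b = 9/22.2 ≈ 0.405.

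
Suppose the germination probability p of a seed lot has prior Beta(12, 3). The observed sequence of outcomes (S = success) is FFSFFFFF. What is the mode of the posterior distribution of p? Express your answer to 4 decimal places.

p̂_MAP = 0.5714

Prior: Beta(12, 3).
Data: 1 success in 8 trials (from the sequence). The binomial likelihood contributes p(1−p)^7, so the posterior is Beta(12+1, 3+7) = Beta(13, 10).
For Beta(a, b) with a, b > 1 the mode is (a−1)/(a+b−2) = 12/21 ≈ 0.5714.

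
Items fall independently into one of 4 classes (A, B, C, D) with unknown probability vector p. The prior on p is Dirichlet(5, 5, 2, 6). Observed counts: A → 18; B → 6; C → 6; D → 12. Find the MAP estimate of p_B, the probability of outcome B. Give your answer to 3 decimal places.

MAP estimate of p_B = 0.179

The posterior is Dirichlet(αᵢ + nᵢ) = Dirichlet(23, 11, 8, 18).
For a Dirichlet(a₁,…,a_K) with all aᵢ > 1, the mode has j-th component (aⱼ − 1)/(Σaᵢ − K).
Here Σaᵢ = 60 and K = 4, so p_B = (11 − 1)/(60 − 4) = 10/56 ≈ 0.179.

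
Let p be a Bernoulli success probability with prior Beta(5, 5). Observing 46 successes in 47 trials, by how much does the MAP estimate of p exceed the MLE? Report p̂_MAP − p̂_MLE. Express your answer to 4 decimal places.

Posterior is Beta(51, 6); MAP = (51−1)/(57−2) = 50/55 ≈ 0.90909.
MLE ignores the prior: p̂_MLE = k/n = 46/47 ≈ 0.97872.
Difference = 50/55 − 46/47 = -36/517 ≈ -0.0696.

MAP − MLE = -0.0696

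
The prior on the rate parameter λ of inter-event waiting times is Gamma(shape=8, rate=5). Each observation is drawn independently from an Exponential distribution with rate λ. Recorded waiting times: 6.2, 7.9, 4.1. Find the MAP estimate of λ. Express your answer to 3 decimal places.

λ̂_MAP = 0.431

The Exponential(rate=λ) likelihood is ∝ λ^n e^(−λΣtᵢ). Here n = 3 and Σtᵢ = 6.2 + 7.9 + 4.1 = 18.2.
Posterior ∝ λ^7e^(−5λ) · λ^3e^(−18.2λ) = λ^10e^(−23.2λ), i.e. Gamma(11, 23.2).
Mode = (a−1)/b = 10/23.2 ≈ 0.431.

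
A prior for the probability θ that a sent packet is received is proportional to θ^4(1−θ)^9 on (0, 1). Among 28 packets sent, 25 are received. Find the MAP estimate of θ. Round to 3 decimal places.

The prior density ∝ θ^4(1−θ)^9 is the kernel of Beta(5, 10).
Data: 25 successes in 28 trials. The binomial likelihood contributes θ^25(1−θ)^3, so the posterior is Beta(5+25, 10+3) = Beta(30, 13).
For Beta(a, b) with a, b > 1 the mode is (a−1)/(a+b−2) = 29/41 ≈ 0.707.

θ̂_MAP = 0.707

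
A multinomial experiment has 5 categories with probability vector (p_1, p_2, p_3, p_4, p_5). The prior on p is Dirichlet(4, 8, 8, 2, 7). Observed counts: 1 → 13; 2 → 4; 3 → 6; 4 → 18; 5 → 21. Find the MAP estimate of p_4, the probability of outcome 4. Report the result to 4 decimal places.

The posterior is Dirichlet(αᵢ + nᵢ) = Dirichlet(17, 12, 14, 20, 28).
For a Dirichlet(a₁,…,a_K) with all aᵢ > 1, the mode has j-th component (aⱼ − 1)/(Σaᵢ − K).
Here Σaᵢ = 91 and K = 5, so p_4 = (20 − 1)/(91 − 5) = 19/86 ≈ 0.2209.

MAP estimate: 0.2209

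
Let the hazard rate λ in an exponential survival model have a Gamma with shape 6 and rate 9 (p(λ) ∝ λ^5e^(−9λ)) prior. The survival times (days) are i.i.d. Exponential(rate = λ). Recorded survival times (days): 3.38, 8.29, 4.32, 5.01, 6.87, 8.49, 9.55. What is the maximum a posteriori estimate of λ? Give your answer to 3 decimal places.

λ̂_MAP = 0.219

The Exponential(rate=λ) likelihood is ∝ λ^n e^(−λΣtᵢ). Here n = 7 and Σtᵢ = 3.38 + 8.29 + 4.32 + 5.01 + 6.87 + 8.49 + 9.55 = 45.91.
Posterior ∝ λ^5e^(−9λ) · λ^7e^(−45.91λ) = λ^12e^(−54.91λ), i.e. Gamma(13, 54.91).
Mode = (a−1)/b = 12/54.91 ≈ 0.219.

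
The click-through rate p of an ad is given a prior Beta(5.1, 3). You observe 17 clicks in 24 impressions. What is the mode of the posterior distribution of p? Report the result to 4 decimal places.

Prior: Beta(5.1, 3).
Data: 17 successes in 24 trials. The binomial likelihood contributes p^17(1−p)^7, so the posterior is Beta(5.1+17, 3+7) = Beta(22.1, 10).
For Beta(a, b) with a, b > 1 the mode is (a−1)/(a+b−2) = 21.1/30.1 ≈ 0.7010.

p̂_MAP = 0.7010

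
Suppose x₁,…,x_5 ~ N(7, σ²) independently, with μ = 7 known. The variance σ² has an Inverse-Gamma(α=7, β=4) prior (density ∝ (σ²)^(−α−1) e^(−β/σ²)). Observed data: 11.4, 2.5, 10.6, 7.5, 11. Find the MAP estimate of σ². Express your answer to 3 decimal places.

Sum of squared deviations about the known mean: SS = (11.4−7)² + (2.5−7)² + (10.6−7)² + (7.5−7)² + (11−7)² = 68.82.
The Normal likelihood contributes (σ²)^(−n/2) exp(−SS/(2σ²)), so the posterior is Inverse-Gamma(α + n/2, β + SS/2) = Inverse-Gamma(9.5, 38.41).
The mode of Inverse-Gamma(a, b) is b/(a+1) = 38.41/10.5 ≈ 3.658.

σ̂²_MAP = 3.658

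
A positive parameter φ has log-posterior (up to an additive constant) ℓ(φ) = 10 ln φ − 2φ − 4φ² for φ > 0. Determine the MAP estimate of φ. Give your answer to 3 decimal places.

φ̂_MAP = 1.000

ℓ'(φ) = 10/φ − 2 − 8φ. Setting this to zero and multiplying by φ: 8φ² + 2φ − 10 = 0.
φ = (−2 + √(2² + 4·8·10)) / (2·8) = (−2 + √324) / 16 = (−2 + 18)/16 = 1.
ℓ''(φ) = −10/φ² − 8 < 0, confirming a maximum.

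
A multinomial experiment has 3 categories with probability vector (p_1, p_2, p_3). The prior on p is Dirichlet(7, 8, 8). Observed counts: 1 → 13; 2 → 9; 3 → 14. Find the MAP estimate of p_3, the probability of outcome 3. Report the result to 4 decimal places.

MAP estimate: 0.3750

The posterior is Dirichlet(αᵢ + nᵢ) = Dirichlet(20, 17, 22).
For a Dirichlet(a₁,…,a_K) with all aᵢ > 1, the mode has j-th component (aⱼ − 1)/(Σaᵢ − K).
Here Σaᵢ = 59 and K = 3, so p_3 = (22 − 1)/(59 − 3) = 21/56 ≈ 0.3750.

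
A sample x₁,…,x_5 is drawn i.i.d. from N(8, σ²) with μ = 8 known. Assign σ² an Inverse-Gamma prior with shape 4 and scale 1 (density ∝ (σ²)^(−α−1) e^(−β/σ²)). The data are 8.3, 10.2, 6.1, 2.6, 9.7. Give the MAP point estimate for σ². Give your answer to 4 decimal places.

σ̂²_MAP = 2.8393

Sum of squared deviations about the known mean: SS = (8.3−8)² + (10.2−8)² + (6.1−8)² + (2.6−8)² + (9.7−8)² = 40.59.
The Normal likelihood contributes (σ²)^(−n/2) exp(−SS/(2σ²)), so the posterior is Inverse-Gamma(α + n/2, β + SS/2) = Inverse-Gamma(6.5, 21.295).
The mode of Inverse-Gamma(a, b) is b/(a+1) = 21.295/7.5 ≈ 2.8393.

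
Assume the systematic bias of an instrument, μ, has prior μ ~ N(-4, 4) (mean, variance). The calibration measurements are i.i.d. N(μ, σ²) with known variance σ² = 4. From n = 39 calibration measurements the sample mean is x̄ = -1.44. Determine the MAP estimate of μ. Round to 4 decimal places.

n = 39, x̄ = -1.44.
For a Normal prior and Normal likelihood with known variance, the posterior is Normal; its mode equals its mean, the precision-weighted average.
Prior precision 1/σ₀² = 1/4 = 0.25; data precision n/σ² = 39/4 = 9.75.
μ̂ = (0.25·(-4) + 9.75·(-1.44)) / (0.25 + 9.75) = (-15.04)/10 = -1.5040.

μ̂_MAP = -1.5040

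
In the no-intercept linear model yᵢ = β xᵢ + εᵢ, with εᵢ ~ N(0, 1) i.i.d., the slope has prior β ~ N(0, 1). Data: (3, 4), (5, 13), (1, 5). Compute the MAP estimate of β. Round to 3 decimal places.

β̂_MAP = 2.278

log p(β | y) = −Σ(yᵢ − βxᵢ)²/(2·1) − β²/(2·1) + const.
Setting the derivative to zero: Σxᵢ(yᵢ − βxᵢ)/1 − β/1 = 0, so β = Σxᵢyᵢ / (Σxᵢ² + σ²/τ²).
Σxᵢyᵢ = 3·4 + 5·13 + 1·5 = 82; Σxᵢ² = 35; σ²/τ² = 1.
β̂_MAP = 82 / (35 + 1) = 82/36 ≈ 2.278.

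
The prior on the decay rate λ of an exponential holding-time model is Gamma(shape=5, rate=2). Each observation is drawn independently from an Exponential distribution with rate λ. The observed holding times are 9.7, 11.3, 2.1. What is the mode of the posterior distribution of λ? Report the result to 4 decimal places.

λ̂_MAP = 0.2789

The Exponential(rate=λ) likelihood is ∝ λ^n e^(−λΣtᵢ). Here n = 3 and Σtᵢ = 9.7 + 11.3 + 2.1 = 23.1.
Posterior ∝ λ^4e^(−2λ) · λ^3e^(−23.1λ) = λ^7e^(−25.1λ), i.e. Gamma(8, 25.1).
Mode = (a−1)/b = 7/25.1 ≈ 0.2789.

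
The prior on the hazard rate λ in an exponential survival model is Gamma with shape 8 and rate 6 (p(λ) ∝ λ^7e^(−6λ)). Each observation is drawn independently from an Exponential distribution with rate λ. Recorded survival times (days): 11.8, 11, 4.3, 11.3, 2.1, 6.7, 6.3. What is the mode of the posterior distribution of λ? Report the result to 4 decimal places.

λ̂_MAP = 0.2353

The Exponential(rate=λ) likelihood is ∝ λ^n e^(−λΣtᵢ). Here n = 7 and Σtᵢ = 11.8 + 11 + 4.3 + 11.3 + 2.1 + 6.7 + 6.3 = 53.5.
Posterior ∝ λ^7e^(−6λ) · λ^7e^(−53.5λ) = λ^14e^(−59.5λ), i.e. Gamma(15, 59.5).
Mode = (a−1)/b = 14/59.5 ≈ 0.2353.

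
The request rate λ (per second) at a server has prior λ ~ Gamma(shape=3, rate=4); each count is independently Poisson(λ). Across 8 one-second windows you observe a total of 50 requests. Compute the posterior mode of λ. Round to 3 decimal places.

Σxᵢ = 50, n = 8.
Posterior ∝ λ^2e^(−4λ) · λ^50e^(−8λ) = λ^52e^(−12λ), i.e. Gamma(shape=53, rate=12).
The mode of a Gamma(a, b) with a ≥ 1 (shape–rate) is (a−1)/b = 52/12 ≈ 4.333.

λ̂_MAP = 4.333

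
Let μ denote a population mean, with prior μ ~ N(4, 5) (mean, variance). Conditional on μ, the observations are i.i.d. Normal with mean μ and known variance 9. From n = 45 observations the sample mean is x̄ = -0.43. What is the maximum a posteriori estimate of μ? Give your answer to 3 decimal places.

μ̂_MAP = -0.260

n = 45, x̄ = -0.43.
For a Normal prior and Normal likelihood with known variance, the posterior is Normal; its mode equals its mean, the precision-weighted average.
Prior precision 1/σ₀² = 1/5 = 0.2; data precision n/σ² = 45/9 = 5.
μ̂ = (0.2·4 + 5·(-0.43)) / (0.2 + 5) = (-1.35)/5.2 = -27/104 ≈ -0.260.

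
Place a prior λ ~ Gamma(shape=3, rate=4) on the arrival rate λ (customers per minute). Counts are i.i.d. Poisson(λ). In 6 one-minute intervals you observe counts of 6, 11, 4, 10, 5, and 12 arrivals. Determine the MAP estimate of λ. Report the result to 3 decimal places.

Σxᵢ = 6+11+4+10+5+12 = 48, with n = 6.
Posterior ∝ λ^2e^(−4λ) · λ^48e^(−6λ) = λ^50e^(−10λ), i.e. Gamma(shape=51, rate=10).
The mode of a Gamma(a, b) with a ≥ 1 (shape–rate) is (a−1)/b = 50/10 ≈ 5.000.

λ̂_MAP = 5.000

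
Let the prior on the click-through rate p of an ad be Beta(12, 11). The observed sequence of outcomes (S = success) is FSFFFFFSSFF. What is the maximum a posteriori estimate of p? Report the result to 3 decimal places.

p̂_MAP = 0.438

Prior: Beta(12, 11).
Data: 3 successes in 11 trials (from the sequence). The binomial likelihood contributes p^3(1−p)^8, so the posterior is Beta(12+3, 11+8) = Beta(15, 19).
For Beta(a, b) with a, b > 1 the mode is (a−1)/(a+b−2) = 14/32 ≈ 0.438.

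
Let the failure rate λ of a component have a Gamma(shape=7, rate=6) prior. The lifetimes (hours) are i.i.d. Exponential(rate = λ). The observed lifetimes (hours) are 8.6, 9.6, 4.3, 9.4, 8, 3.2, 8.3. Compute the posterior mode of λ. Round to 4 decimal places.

λ̂_MAP = 0.2265

The Exponential(rate=λ) likelihood is ∝ λ^n e^(−λΣtᵢ). Here n = 7 and Σtᵢ = 8.6 + 9.6 + 4.3 + 9.4 + 8 + 3.2 + 8.3 = 51.4.
Posterior ∝ λ^6e^(−6λ) · λ^7e^(−51.4λ) = λ^13e^(−57.4λ), i.e. Gamma(14, 57.4).
Mode = (a−1)/b = 13/57.4 ≈ 0.2265.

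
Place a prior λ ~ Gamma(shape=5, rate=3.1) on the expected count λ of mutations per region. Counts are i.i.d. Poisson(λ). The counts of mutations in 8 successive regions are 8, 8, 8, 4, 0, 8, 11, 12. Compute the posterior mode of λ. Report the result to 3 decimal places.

Σxᵢ = 8+8+8+4+0+8+11+12 = 59, with n = 8.
Posterior ∝ λ^4e^(−3.1λ) · λ^59e^(−8λ) = λ^63e^(−11.1λ), i.e. Gamma(shape=64, rate=11.1).
The mode of a Gamma(a, b) with a ≥ 1 (shape–rate) is (a−1)/b = 63/11.1 ≈ 5.676.

λ̂_MAP = 5.676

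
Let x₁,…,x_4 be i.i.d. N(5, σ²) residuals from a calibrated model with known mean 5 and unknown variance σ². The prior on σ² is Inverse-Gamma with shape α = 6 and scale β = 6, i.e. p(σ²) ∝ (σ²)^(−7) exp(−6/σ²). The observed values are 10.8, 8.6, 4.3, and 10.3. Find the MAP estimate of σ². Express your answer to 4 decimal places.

Sum of squared deviations about the known mean: SS = (10.8−5)² + (8.6−5)² + (4.3−5)² + (10.3−5)² = 75.18.
The Normal likelihood contributes (σ²)^(−n/2) exp(−SS/(2σ²)), so the posterior is Inverse-Gamma(α + n/2, β + SS/2) = Inverse-Gamma(8, 43.59).
The mode of Inverse-Gamma(a, b) is b/(a+1) = 43.59/9 ≈ 4.8433.

σ̂²_MAP = 4.8433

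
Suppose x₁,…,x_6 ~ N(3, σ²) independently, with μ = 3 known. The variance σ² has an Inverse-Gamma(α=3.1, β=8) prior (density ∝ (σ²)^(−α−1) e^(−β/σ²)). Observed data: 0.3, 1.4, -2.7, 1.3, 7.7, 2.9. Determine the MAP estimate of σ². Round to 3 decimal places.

Sum of squared deviations about the known mean: SS = (0.3−3)² + (1.4−3)² + (-2.7−3)² + (1.3−3)² + (7.7−3)² + (2.9−3)² = 67.33.
The Normal likelihood contributes (σ²)^(−n/2) exp(−SS/(2σ²)), so the posterior is Inverse-Gamma(α + n/2, β + SS/2) = Inverse-Gamma(6.1, 41.665).
The mode of Inverse-Gamma(a, b) is b/(a+1) = 41.665/7.1 ≈ 5.868.

σ̂²_MAP = 5.868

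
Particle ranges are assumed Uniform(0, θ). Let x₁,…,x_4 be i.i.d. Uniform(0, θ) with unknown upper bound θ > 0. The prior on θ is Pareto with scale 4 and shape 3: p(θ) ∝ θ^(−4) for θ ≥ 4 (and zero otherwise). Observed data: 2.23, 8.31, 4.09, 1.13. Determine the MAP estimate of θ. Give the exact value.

θ̂_MAP = 8.31

The Uniform(0, θ) likelihood is θ^(−n) for θ ≥ max(xᵢ), zero otherwise. Here max(xᵢ) = 8.31.
Posterior ∝ θ^(−4) · θ^(−4) = θ^(−8) on θ ≥ max(4, 8.31) = 8.31.
This density is strictly decreasing in θ, so the posterior mode lies at the lower boundary of the support.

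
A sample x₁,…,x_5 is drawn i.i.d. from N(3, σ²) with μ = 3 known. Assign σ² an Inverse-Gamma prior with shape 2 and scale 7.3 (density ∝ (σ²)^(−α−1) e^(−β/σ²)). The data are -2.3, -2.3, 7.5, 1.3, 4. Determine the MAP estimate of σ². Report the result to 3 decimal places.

σ̂²_MAP = 8.629

Sum of squared deviations about the known mean: SS = (-2.3−3)² + (-2.3−3)² + (7.5−3)² + (1.3−3)² + (4−3)² = 80.32.
The Normal likelihood contributes (σ²)^(−n/2) exp(−SS/(2σ²)), so the posterior is Inverse-Gamma(α + n/2, β + SS/2) = Inverse-Gamma(4.5, 47.46).
The mode of Inverse-Gamma(a, b) is b/(a+1) = 47.46/5.5 ≈ 8.629.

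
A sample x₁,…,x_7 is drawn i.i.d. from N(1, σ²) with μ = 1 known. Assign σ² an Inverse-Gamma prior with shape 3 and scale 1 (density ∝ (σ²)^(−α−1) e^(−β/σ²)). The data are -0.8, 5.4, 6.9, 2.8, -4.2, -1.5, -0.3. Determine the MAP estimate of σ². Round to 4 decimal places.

σ̂²_MAP = 6.5087

Sum of squared deviations about the known mean: SS = (-0.8−1)² + (5.4−1)² + (6.9−1)² + (2.8−1)² + (-4.2−1)² + (-1.5−1)² + (-0.3−1)² = 95.63.
The Normal likelihood contributes (σ²)^(−n/2) exp(−SS/(2σ²)), so the posterior is Inverse-Gamma(α + n/2, β + SS/2) = Inverse-Gamma(6.5, 48.815).
The mode of Inverse-Gamma(a, b) is b/(a+1) = 48.815/7.5 ≈ 6.5087.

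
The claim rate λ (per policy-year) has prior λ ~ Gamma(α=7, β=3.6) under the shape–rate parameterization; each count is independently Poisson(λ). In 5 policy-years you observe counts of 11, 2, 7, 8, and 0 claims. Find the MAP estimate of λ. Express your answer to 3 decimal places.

Σxᵢ = 11+2+7+8+0 = 28, with n = 5.
Posterior ∝ λ^6e^(−3.6λ) · λ^28e^(−5λ) = λ^34e^(−8.6λ), i.e. Gamma(shape=35, rate=8.6).
The mode of a Gamma(a, b) with a ≥ 1 (shape–rate) is (a−1)/b = 34/8.6 ≈ 3.953.

λ̂_MAP = 3.953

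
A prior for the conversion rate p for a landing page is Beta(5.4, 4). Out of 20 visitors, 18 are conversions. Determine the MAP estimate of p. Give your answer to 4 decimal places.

Prior: Beta(5.4, 4).
Data: 18 successes in 20 trials. The binomial likelihood contributes p^18(1−p)^2, so the posterior is Beta(5.4+18, 4+2) = Beta(23.4, 6).
For Beta(a, b) with a, b > 1 the mode is (a−1)/(a+b−2) = 22.4/27.4 ≈ 0.8175.

p̂_MAP = 0.8175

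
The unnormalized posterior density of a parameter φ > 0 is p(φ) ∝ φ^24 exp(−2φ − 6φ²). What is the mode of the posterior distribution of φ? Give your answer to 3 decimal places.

φ̂_MAP = 1.333

ℓ'(φ) = 24/φ − 2 − 12φ. Setting this to zero and multiplying by φ: 12φ² + 2φ − 24 = 0.
φ = (−2 + √(2² + 4·12·24)) / (2·12) = (−2 + √1156) / 24 = (−2 + 34)/24 = 4/3.
ℓ''(φ) = −24/φ² − 12 < 0, confirming a maximum.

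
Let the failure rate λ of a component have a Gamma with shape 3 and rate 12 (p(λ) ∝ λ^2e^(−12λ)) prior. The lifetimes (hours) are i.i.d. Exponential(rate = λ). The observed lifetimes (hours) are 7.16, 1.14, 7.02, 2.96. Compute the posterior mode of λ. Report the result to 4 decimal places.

λ̂_MAP = 0.1982

The Exponential(rate=λ) likelihood is ∝ λ^n e^(−λΣtᵢ). Here n = 4 and Σtᵢ = 7.16 + 1.14 + 7.02 + 2.96 = 18.28.
Posterior ∝ λ^2e^(−12λ) · λ^4e^(−18.28λ) = λ^6e^(−30.28λ), i.e. Gamma(7, 30.28).
Mode = (a−1)/b = 6/30.28 ≈ 0.1982.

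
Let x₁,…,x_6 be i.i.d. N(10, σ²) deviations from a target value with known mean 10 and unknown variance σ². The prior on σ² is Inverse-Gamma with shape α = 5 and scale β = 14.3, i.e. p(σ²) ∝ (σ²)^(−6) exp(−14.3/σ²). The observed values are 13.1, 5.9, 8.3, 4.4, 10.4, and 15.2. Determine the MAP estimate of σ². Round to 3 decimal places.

σ̂²_MAP = 6.471

Sum of squared deviations about the known mean: SS = (13.1−10)² + (5.9−10)² + (8.3−10)² + (4.4−10)² + (10.4−10)² + (15.2−10)² = 87.87.
The Normal likelihood contributes (σ²)^(−n/2) exp(−SS/(2σ²)), so the posterior is Inverse-Gamma(α + n/2, β + SS/2) = Inverse-Gamma(8, 58.235).
The mode of Inverse-Gamma(a, b) is b/(a+1) = 58.235/9 ≈ 6.471.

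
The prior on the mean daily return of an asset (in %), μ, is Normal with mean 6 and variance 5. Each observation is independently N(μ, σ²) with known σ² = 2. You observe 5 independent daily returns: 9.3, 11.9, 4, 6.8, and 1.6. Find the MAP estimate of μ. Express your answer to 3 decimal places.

μ̂_MAP = 6.667

n = 5; x̄ = (9.3 + 11.9 + 4 + 6.8 + 1.6)/5 = 33.6/5 = 6.72.
For a Normal prior and Normal likelihood with known variance, the posterior is Normal; its mode equals its mean, the precision-weighted average.
Prior precision 1/σ₀² = 1/5 = 0.2; data precision n/σ² = 5/2 = 2.5.
μ̂ = (0.2·6 + 2.5·6.72) / (0.2 + 2.5) = 18/2.7 = 20/3 ≈ 6.667.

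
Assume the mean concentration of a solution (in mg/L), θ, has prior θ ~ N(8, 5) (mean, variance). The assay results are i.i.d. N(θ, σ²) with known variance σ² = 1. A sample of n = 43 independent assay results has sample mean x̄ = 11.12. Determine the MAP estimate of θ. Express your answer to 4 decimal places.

n = 43, x̄ = 11.12.
For a Normal prior and Normal likelihood with known variance, the posterior is Normal; its mode equals its mean, the precision-weighted average.
Prior precision 1/σ₀² = 1/5 = 0.2; data precision n/σ² = 43/1 = 43.
θ̂ = (0.2·8 + 43·11.12) / (0.2 + 43) = 479.76/43.2 = 1999/180 ≈ 11.1056.

θ̂_MAP = 11.1056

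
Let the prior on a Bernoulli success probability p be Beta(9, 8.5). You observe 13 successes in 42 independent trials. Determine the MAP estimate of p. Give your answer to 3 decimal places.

Prior: Beta(9, 8.5).
Data: 13 successes in 42 trials. The binomial likelihood contributes p^13(1−p)^29, so the posterior is Beta(9+13, 8.5+29) = Beta(22, 37.5).
For Beta(a, b) with a, b > 1 the mode is (a−1)/(a+b−2) = 21/57.5 ≈ 0.365.

p̂_MAP = 0.365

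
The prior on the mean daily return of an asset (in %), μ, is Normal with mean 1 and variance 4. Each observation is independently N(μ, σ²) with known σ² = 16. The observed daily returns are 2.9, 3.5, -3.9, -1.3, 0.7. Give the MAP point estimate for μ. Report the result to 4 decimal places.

μ̂_MAP = 0.6556

n = 5; x̄ = (2.9 + 3.5 + (-3.9) + (-1.3) + 0.7)/5 = 1.9/5 = 0.38.
For a Normal prior and Normal likelihood with known variance, the posterior is Normal; its mode equals its mean, the precision-weighted average.
Prior precision 1/σ₀² = 1/4 = 0.25; data precision n/σ² = 5/16 = 0.3125.
μ̂ = (0.25·1 + 0.3125·0.38) / (0.25 + 0.3125) = 0.36875/0.5625 = 59/90 ≈ 0.6556.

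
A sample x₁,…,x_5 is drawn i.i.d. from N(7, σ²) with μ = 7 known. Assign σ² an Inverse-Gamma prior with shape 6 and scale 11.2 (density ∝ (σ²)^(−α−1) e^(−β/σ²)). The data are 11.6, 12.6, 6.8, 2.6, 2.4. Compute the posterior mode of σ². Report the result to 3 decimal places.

σ̂²_MAP = 6.078

Sum of squared deviations about the known mean: SS = (11.6−7)² + (12.6−7)² + (6.8−7)² + (2.6−7)² + (2.4−7)² = 93.08.
The Normal likelihood contributes (σ²)^(−n/2) exp(−SS/(2σ²)), so the posterior is Inverse-Gamma(α + n/2, β + SS/2) = Inverse-Gamma(8.5, 57.74).
The mode of Inverse-Gamma(a, b) is b/(a+1) = 57.74/9.5 ≈ 6.078.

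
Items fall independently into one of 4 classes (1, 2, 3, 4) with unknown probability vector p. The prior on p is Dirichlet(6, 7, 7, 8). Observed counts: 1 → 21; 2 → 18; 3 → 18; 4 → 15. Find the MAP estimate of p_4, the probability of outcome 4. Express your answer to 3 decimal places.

The posterior is Dirichlet(αᵢ + nᵢ) = Dirichlet(27, 25, 25, 23).
For a Dirichlet(a₁,…,a_K) with all aᵢ > 1, the mode has j-th component (aⱼ − 1)/(Σaᵢ − K).
Here Σaᵢ = 100 and K = 4, so p_4 = (23 − 1)/(100 − 4) = 22/96 ≈ 0.229.

MAP estimate: 0.229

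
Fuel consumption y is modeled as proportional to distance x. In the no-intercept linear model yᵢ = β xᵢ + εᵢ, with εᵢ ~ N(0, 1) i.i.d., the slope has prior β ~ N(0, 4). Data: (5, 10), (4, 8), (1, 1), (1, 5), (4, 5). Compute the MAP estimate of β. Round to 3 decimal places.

log p(β | y) = −Σ(yᵢ − βxᵢ)²/(2·1) − β²/(2·4) + const.
Setting the derivative to zero: Σxᵢ(yᵢ − βxᵢ)/1 − β/4 = 0, so β = Σxᵢyᵢ / (Σxᵢ² + σ²/τ²).
Σxᵢyᵢ = 5·10 + 4·8 + 1·1 + 1·5 + 4·5 = 108; Σxᵢ² = 59; σ²/τ² = 0.25.
β̂_MAP = 108 / (59 + 0.25) = 108/59.25 ≈ 1.823.

β̂_MAP = 1.823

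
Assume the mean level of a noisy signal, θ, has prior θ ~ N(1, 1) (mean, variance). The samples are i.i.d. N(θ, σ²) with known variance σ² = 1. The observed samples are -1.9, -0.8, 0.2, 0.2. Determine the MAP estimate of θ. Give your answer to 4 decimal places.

n = 4; x̄ = ((-1.9) + (-0.8) + 0.2 + 0.2)/4 = -2.3/4 = -0.575.
For a Normal prior and Normal likelihood with known variance, the posterior is Normal; its mode equals its mean, the precision-weighted average.
Prior precision 1/σ₀² = 1/1 = 1; data precision n/σ² = 4/1 = 4.
θ̂ = (1·1 + 4·(-0.575)) / (1 + 4) = (-1.3)/5 = -0.2600.

θ̂_MAP = -0.2600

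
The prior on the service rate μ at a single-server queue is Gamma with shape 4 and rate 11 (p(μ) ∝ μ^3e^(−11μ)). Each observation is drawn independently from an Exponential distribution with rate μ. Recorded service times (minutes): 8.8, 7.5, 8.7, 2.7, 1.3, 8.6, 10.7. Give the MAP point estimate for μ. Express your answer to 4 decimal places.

μ̂_MAP = 0.1686

The Exponential(rate=μ) likelihood is ∝ μ^n e^(−μΣtᵢ). Here n = 7 and Σtᵢ = 8.8 + 7.5 + 8.7 + 2.7 + 1.3 + 8.6 + 10.7 = 48.3.
Posterior ∝ μ^3e^(−11μ) · μ^7e^(−48.3μ) = μ^10e^(−59.3μ), i.e. Gamma(11, 59.3).
Mode = (a−1)/b = 10/59.3 ≈ 0.1686.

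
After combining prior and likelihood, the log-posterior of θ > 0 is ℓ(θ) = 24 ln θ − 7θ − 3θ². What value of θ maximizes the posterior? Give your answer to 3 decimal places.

θ̂_MAP = 1.500

ℓ'(θ) = 24/θ − 7 − 6θ. Setting this to zero and multiplying by θ: 6θ² + 7θ − 24 = 0.
θ = (−7 + √(7² + 4·6·24)) / (2·6) = (−7 + √625) / 12 = (−7 + 25)/12 = 3/2.
ℓ''(θ) = −24/θ² − 6 < 0, confirming a maximum.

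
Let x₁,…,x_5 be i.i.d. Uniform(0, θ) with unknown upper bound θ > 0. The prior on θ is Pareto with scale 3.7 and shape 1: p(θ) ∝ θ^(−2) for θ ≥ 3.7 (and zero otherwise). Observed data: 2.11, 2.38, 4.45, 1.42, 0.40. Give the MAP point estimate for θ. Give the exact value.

θ̂_MAP = 4.45

The Uniform(0, θ) likelihood is θ^(−n) for θ ≥ max(xᵢ), zero otherwise. Here max(xᵢ) = 4.45.
Posterior ∝ θ^(−2) · θ^(−5) = θ^(−7) on θ ≥ max(3.7, 4.45) = 4.45.
This density is strictly decreasing in θ, so the posterior mode lies at the lower boundary of the support.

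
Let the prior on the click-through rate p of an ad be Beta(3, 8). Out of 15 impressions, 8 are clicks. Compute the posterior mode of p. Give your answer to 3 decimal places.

Prior: Beta(3, 8).
Data: 8 successes in 15 trials. The binomial likelihood contributes p^8(1−p)^7, so the posterior is Beta(3+8, 8+7) = Beta(11, 15).
For Beta(a, b) with a, b > 1 the mode is (a−1)/(a+b−2) = 10/24 ≈ 0.417.

p̂_MAP = 0.417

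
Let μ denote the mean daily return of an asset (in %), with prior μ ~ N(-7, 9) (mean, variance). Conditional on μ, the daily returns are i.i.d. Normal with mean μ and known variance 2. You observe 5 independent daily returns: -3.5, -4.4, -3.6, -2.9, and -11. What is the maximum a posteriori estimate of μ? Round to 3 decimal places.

n = 5; x̄ = ((-3.5) + (-4.4) + (-3.6) + (-2.9) + (-11))/5 = -25.4/5 = -5.08.
For a Normal prior and Normal likelihood with known variance, the posterior is Normal; its mode equals its mean, the precision-weighted average.
Prior precision 1/σ₀² = 1/9; data precision n/σ² = 5/2 = 2.5.
μ̂ = ((1/9)·(-7) + 2.5·(-5.08)) / (1/9 + 2.5) = (-1213/90)/(47/18) = -1213/235 ≈ -5.162.

μ̂_MAP = -5.162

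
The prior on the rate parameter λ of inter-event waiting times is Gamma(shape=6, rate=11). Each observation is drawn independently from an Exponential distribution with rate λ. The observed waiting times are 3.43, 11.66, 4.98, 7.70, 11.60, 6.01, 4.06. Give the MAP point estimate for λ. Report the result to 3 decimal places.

λ̂_MAP = 0.199

The Exponential(rate=λ) likelihood is ∝ λ^n e^(−λΣtᵢ). Here n = 7 and Σtᵢ = 3.43 + 11.66 + 4.98 + 7.70 + 11.60 + 6.01 + 4.06 = 49.44.
Posterior ∝ λ^5e^(−11λ) · λ^7e^(−49.44λ) = λ^12e^(−60.44λ), i.e. Gamma(13, 60.44).
Mode = (a−1)/b = 12/60.44 ≈ 0.199.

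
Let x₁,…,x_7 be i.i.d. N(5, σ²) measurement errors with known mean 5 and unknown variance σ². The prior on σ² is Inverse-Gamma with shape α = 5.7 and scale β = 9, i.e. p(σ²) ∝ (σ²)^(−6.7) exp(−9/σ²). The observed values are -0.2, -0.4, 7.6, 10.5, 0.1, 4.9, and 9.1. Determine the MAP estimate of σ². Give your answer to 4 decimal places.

σ̂²_MAP = 7.4529

Sum of squared deviations about the known mean: SS = (-0.2−5)² + (-0.4−5)² + (7.6−5)² + (10.5−5)² + (0.1−5)² + (4.9−5)² + (9.1−5)² = 134.04.
The Normal likelihood contributes (σ²)^(−n/2) exp(−SS/(2σ²)), so the posterior is Inverse-Gamma(α + n/2, β + SS/2) = Inverse-Gamma(9.2, 76.02).
The mode of Inverse-Gamma(a, b) is b/(a+1) = 76.02/10.2 ≈ 7.4529.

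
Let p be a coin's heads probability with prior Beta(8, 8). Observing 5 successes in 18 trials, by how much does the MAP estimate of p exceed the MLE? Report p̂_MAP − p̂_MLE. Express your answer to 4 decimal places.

Posterior is Beta(13, 21); MAP = (13−1)/(34−2) = 12/32 ≈ 0.37500.
MLE ignores the prior: p̂_MLE = k/n = 5/18 ≈ 0.27778.
Difference = 12/32 − 5/18 = 7/72 ≈ 0.0972.

MAP − MLE = 0.0972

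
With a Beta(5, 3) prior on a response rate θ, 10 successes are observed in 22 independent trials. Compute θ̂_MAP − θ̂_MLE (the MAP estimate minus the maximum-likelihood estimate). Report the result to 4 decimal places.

Posterior is Beta(15, 15); MAP = (15−1)/(30−2) = 14/28 ≈ 0.50000.
MLE ignores the prior: θ̂_MLE = k/n = 10/22 ≈ 0.45455.
Difference = 14/28 − 10/22 = 1/22 ≈ 0.0455.

MAP − MLE = 0.0455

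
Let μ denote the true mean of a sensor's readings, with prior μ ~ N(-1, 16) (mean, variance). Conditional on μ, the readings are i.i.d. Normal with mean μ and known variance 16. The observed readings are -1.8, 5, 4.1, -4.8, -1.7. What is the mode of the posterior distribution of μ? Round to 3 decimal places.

n = 5; x̄ = ((-1.8) + 5 + 4.1 + (-4.8) + (-1.7))/5 = 0.8/5 = 0.16.
For a Normal prior and Normal likelihood with known variance, the posterior is Normal; its mode equals its mean, the precision-weighted average.
Prior precision 1/σ₀² = 1/16 = 0.0625; data precision n/σ² = 5/16 = 0.3125.
μ̂ = (0.0625·(-1) + 0.3125·0.16) / (0.0625 + 0.3125) = (-0.0125)/0.375 = -1/30 ≈ -0.033.

μ̂_MAP = -0.033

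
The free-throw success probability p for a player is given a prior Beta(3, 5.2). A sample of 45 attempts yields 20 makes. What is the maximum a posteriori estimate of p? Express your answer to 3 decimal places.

Prior: Beta(3, 5.2).
Data: 20 successes in 45 trials. The binomial likelihood contributes p^20(1−p)^25, so the posterior is Beta(3+20, 5.2+25) = Beta(23, 30.2).
For Beta(a, b) with a, b > 1 the mode is (a−1)/(a+b−2) = 22/51.2 ≈ 0.430.

p̂_MAP = 0.430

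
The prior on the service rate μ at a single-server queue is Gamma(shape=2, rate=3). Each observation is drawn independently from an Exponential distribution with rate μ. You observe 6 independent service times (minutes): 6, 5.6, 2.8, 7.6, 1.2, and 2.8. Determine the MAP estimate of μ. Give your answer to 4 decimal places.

The Exponential(rate=μ) likelihood is ∝ μ^n e^(−μΣtᵢ). Here n = 6 and Σtᵢ = 6 + 5.6 + 2.8 + 7.6 + 1.2 + 2.8 = 26.
Posterior ∝ μe^(−3μ) · μ^6e^(−26μ) = μ^7e^(−29μ), i.e. Gamma(8, 29).
Mode = (a−1)/b = 7/29 ≈ 0.2414.

μ̂_MAP = 0.2414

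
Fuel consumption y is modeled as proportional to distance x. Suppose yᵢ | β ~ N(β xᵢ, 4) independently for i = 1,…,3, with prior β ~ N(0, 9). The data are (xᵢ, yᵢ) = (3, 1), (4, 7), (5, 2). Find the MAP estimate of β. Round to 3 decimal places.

log p(β | y) = −Σ(yᵢ − βxᵢ)²/(2·4) − β²/(2·9) + const.
Setting the derivative to zero: Σxᵢ(yᵢ − βxᵢ)/4 − β/9 = 0, so β = Σxᵢyᵢ / (Σxᵢ² + σ²/τ²).
Σxᵢyᵢ = 3·1 + 4·7 + 5·2 = 41; Σxᵢ² = 50; σ²/τ² = 4/9.
β̂_MAP = 41 / (50 + 4/9) = 41/(454/9) = 369/454 ≈ 0.813.

β̂_MAP = 0.813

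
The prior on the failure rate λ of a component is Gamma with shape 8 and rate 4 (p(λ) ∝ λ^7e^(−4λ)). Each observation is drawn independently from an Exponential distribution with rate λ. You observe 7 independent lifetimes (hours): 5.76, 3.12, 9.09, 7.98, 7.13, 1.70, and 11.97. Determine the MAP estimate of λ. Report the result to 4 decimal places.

λ̂_MAP = 0.2759

The Exponential(rate=λ) likelihood is ∝ λ^n e^(−λΣtᵢ). Here n = 7 and Σtᵢ = 5.76 + 3.12 + 9.09 + 7.98 + 7.13 + 1.70 + 11.97 = 46.75.
Posterior ∝ λ^7e^(−4λ) · λ^7e^(−46.75λ) = λ^14e^(−50.75λ), i.e. Gamma(15, 50.75).
Mode = (a−1)/b = 14/50.75 ≈ 0.2759.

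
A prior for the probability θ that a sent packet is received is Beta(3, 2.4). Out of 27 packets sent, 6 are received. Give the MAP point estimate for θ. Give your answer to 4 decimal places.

θ̂_MAP = 0.2632

Prior: Beta(3, 2.4).
Data: 6 successes in 27 trials. The binomial likelihood contributes θ^6(1−θ)^21, so the posterior is Beta(3+6, 2.4+21) = Beta(9, 23.4).
For Beta(a, b) with a, b > 1 the mode is (a−1)/(a+b−2) = 8/30.4 ≈ 0.2632.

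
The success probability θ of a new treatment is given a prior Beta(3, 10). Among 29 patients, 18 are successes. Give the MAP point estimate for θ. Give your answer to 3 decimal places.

Prior: Beta(3, 10).
Data: 18 successes in 29 trials. The binomial likelihood contributes θ^18(1−θ)^11, so the posterior is Beta(3+18, 10+11) = Beta(21, 21).
For Beta(a, b) with a, b > 1 the mode is (a−1)/(a+b−2) = 20/40 ≈ 0.500.

θ̂_MAP = 0.500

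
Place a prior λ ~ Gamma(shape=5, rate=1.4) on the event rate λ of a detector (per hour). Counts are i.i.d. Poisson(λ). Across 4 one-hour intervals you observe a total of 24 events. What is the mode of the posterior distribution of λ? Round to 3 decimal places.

Σxᵢ = 24, n = 4.
Posterior ∝ λ^4e^(−1.4λ) · λ^24e^(−4λ) = λ^28e^(−5.4λ), i.e. Gamma(shape=29, rate=5.4).
The mode of a Gamma(a, b) with a ≥ 1 (shape–rate) is (a−1)/b = 28/5.4 ≈ 5.185.

λ̂_MAP = 5.185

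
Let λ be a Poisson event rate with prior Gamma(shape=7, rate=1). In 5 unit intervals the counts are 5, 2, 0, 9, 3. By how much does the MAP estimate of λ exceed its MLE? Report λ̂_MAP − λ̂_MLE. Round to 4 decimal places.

MAP − MLE = 0.3667

Σxᵢ = 19. Posterior is Gamma(26, 6); MAP = (26−1)/6 = 25/6 ≈ 4.16667.
MLE = x̄ = 19/5 ≈ 3.80000.
Difference = 25/6 − 19/5 = 11/30 ≈ 0.3667.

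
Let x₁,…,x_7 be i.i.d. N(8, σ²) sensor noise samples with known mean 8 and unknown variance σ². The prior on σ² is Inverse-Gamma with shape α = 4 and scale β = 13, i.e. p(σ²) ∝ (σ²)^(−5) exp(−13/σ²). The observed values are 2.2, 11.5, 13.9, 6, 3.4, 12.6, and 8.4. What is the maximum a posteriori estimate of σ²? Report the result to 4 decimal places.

Sum of squared deviations about the known mean: SS = (2.2−8)² + (11.5−8)² + (13.9−8)² + (6−8)² + (3.4−8)² + (12.6−8)² + (8.4−8)² = 127.18.
The Normal likelihood contributes (σ²)^(−n/2) exp(−SS/(2σ²)), so the posterior is Inverse-Gamma(α + n/2, β + SS/2) = Inverse-Gamma(7.5, 76.59).
The mode of Inverse-Gamma(a, b) is b/(a+1) = 76.59/8.5 ≈ 9.0106.

σ̂²_MAP = 9.0106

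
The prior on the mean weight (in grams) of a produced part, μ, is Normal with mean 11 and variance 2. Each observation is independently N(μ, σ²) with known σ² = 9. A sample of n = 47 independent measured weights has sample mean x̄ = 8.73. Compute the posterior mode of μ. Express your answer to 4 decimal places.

μ̂_MAP = 8.9283

n = 47, x̄ = 8.73.
For a Normal prior and Normal likelihood with known variance, the posterior is Normal; its mode equals its mean, the precision-weighted average.
Prior precision 1/σ₀² = 1/2 = 0.5; data precision n/σ² = 47/9.
μ̂ = (0.5·11 + (47/9)·8.73) / (0.5 + 47/9) = 51.09/(103/18) = 45981/5150 ≈ 8.9283.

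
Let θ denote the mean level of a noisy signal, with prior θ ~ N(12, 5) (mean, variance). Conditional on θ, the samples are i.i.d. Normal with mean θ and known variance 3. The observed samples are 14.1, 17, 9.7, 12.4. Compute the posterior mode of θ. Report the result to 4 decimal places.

θ̂_MAP = 13.1304

n = 4; x̄ = (14.1 + 17 + 9.7 + 12.4)/4 = 53.2/4 = 13.3.
For a Normal prior and Normal likelihood with known variance, the posterior is Normal; its mode equals its mean, the precision-weighted average.
Prior precision 1/σ₀² = 1/5 = 0.2; data precision n/σ² = 4/3.
θ̂ = (0.2·12 + (4/3)·13.3) / (0.2 + 4/3) = (302/15)/(23/15) = 302/23 ≈ 13.1304.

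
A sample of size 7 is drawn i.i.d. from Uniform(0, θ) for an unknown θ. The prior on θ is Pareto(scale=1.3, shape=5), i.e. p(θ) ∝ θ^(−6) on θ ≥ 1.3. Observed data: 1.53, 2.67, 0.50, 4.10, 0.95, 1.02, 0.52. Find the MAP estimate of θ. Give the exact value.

The Uniform(0, θ) likelihood is θ^(−n) for θ ≥ max(xᵢ), zero otherwise. Here max(xᵢ) = 4.10.
Posterior ∝ θ^(−6) · θ^(−7) = θ^(−13) on θ ≥ max(1.3, 4.10) = 4.10.
This density is strictly decreasing in θ, so the posterior mode lies at the lower boundary of the support.

θ̂_MAP = 4.10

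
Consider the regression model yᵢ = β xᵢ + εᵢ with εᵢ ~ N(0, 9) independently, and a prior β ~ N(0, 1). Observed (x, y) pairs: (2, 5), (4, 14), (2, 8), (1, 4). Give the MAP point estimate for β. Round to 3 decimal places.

log p(β | y) = −Σ(yᵢ − βxᵢ)²/(2·9) − β²/(2·1) + const.
Setting the derivative to zero: Σxᵢ(yᵢ − βxᵢ)/9 − β/1 = 0, so β = Σxᵢyᵢ / (Σxᵢ² + σ²/τ²).
Σxᵢyᵢ = 2·5 + 4·14 + 2·8 + 1·4 = 86; Σxᵢ² = 25; σ²/τ² = 9.
β̂_MAP = 86 / (25 + 9) = 86/34 ≈ 2.529.

β̂_MAP = 2.529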